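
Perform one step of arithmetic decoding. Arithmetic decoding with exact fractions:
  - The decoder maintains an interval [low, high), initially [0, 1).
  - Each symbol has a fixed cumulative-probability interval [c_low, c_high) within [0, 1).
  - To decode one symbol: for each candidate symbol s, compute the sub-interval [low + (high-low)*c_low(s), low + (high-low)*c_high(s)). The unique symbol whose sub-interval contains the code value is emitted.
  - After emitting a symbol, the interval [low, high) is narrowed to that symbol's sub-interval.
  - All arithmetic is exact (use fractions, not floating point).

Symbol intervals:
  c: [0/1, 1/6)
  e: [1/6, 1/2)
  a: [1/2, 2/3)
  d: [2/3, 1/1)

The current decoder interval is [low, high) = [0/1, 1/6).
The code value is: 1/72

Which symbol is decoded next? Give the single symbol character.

Answer: c

Derivation:
Interval width = high − low = 1/6 − 0/1 = 1/6
Scaled code = (code − low) / width = (1/72 − 0/1) / 1/6 = 1/12
  c: [0/1, 1/6) ← scaled code falls here ✓
  e: [1/6, 1/2) 
  a: [1/2, 2/3) 
  d: [2/3, 1/1) 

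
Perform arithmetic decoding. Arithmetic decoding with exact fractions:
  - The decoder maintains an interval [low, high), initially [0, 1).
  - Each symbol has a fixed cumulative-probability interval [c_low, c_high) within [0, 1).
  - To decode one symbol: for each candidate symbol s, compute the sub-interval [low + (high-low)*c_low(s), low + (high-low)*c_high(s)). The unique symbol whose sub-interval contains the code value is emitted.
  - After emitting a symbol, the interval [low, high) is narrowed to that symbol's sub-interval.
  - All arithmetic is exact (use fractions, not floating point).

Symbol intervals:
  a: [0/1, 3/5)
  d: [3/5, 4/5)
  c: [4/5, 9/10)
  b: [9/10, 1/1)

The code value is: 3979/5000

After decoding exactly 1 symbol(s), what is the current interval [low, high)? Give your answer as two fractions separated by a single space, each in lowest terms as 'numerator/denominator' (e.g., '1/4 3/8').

Answer: 3/5 4/5

Derivation:
Step 1: interval [0/1, 1/1), width = 1/1 - 0/1 = 1/1
  'a': [0/1 + 1/1*0/1, 0/1 + 1/1*3/5) = [0/1, 3/5)
  'd': [0/1 + 1/1*3/5, 0/1 + 1/1*4/5) = [3/5, 4/5) <- contains code 3979/5000
  'c': [0/1 + 1/1*4/5, 0/1 + 1/1*9/10) = [4/5, 9/10)
  'b': [0/1 + 1/1*9/10, 0/1 + 1/1*1/1) = [9/10, 1/1)
  emit 'd', narrow to [3/5, 4/5)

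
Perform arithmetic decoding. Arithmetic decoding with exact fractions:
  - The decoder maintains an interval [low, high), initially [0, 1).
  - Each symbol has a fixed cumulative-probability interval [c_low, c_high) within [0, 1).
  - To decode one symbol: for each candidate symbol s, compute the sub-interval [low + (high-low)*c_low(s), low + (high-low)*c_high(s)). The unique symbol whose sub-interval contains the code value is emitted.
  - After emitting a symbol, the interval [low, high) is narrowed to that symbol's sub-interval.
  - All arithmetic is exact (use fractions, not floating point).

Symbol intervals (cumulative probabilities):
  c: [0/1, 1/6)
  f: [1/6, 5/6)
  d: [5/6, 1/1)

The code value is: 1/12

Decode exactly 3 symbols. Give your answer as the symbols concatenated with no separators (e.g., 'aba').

Answer: cff

Derivation:
Step 1: interval [0/1, 1/1), width = 1/1 - 0/1 = 1/1
  'c': [0/1 + 1/1*0/1, 0/1 + 1/1*1/6) = [0/1, 1/6) <- contains code 1/12
  'f': [0/1 + 1/1*1/6, 0/1 + 1/1*5/6) = [1/6, 5/6)
  'd': [0/1 + 1/1*5/6, 0/1 + 1/1*1/1) = [5/6, 1/1)
  emit 'c', narrow to [0/1, 1/6)
Step 2: interval [0/1, 1/6), width = 1/6 - 0/1 = 1/6
  'c': [0/1 + 1/6*0/1, 0/1 + 1/6*1/6) = [0/1, 1/36)
  'f': [0/1 + 1/6*1/6, 0/1 + 1/6*5/6) = [1/36, 5/36) <- contains code 1/12
  'd': [0/1 + 1/6*5/6, 0/1 + 1/6*1/1) = [5/36, 1/6)
  emit 'f', narrow to [1/36, 5/36)
Step 3: interval [1/36, 5/36), width = 5/36 - 1/36 = 1/9
  'c': [1/36 + 1/9*0/1, 1/36 + 1/9*1/6) = [1/36, 5/108)
  'f': [1/36 + 1/9*1/6, 1/36 + 1/9*5/6) = [5/108, 13/108) <- contains code 1/12
  'd': [1/36 + 1/9*5/6, 1/36 + 1/9*1/1) = [13/108, 5/36)
  emit 'f', narrow to [5/108, 13/108)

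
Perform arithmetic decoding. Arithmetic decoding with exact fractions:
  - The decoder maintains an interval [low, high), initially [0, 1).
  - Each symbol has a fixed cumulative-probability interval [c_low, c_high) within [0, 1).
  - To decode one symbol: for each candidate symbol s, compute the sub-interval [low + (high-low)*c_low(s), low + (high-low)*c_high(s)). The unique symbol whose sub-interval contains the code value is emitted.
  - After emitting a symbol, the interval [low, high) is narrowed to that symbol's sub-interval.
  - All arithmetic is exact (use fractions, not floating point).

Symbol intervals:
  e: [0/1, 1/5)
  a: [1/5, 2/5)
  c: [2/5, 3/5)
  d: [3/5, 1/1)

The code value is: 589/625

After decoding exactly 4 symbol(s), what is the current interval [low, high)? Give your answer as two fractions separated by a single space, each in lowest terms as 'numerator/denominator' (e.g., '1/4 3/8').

Answer: 117/125 593/625

Derivation:
Step 1: interval [0/1, 1/1), width = 1/1 - 0/1 = 1/1
  'e': [0/1 + 1/1*0/1, 0/1 + 1/1*1/5) = [0/1, 1/5)
  'a': [0/1 + 1/1*1/5, 0/1 + 1/1*2/5) = [1/5, 2/5)
  'c': [0/1 + 1/1*2/5, 0/1 + 1/1*3/5) = [2/5, 3/5)
  'd': [0/1 + 1/1*3/5, 0/1 + 1/1*1/1) = [3/5, 1/1) <- contains code 589/625
  emit 'd', narrow to [3/5, 1/1)
Step 2: interval [3/5, 1/1), width = 1/1 - 3/5 = 2/5
  'e': [3/5 + 2/5*0/1, 3/5 + 2/5*1/5) = [3/5, 17/25)
  'a': [3/5 + 2/5*1/5, 3/5 + 2/5*2/5) = [17/25, 19/25)
  'c': [3/5 + 2/5*2/5, 3/5 + 2/5*3/5) = [19/25, 21/25)
  'd': [3/5 + 2/5*3/5, 3/5 + 2/5*1/1) = [21/25, 1/1) <- contains code 589/625
  emit 'd', narrow to [21/25, 1/1)
Step 3: interval [21/25, 1/1), width = 1/1 - 21/25 = 4/25
  'e': [21/25 + 4/25*0/1, 21/25 + 4/25*1/5) = [21/25, 109/125)
  'a': [21/25 + 4/25*1/5, 21/25 + 4/25*2/5) = [109/125, 113/125)
  'c': [21/25 + 4/25*2/5, 21/25 + 4/25*3/5) = [113/125, 117/125)
  'd': [21/25 + 4/25*3/5, 21/25 + 4/25*1/1) = [117/125, 1/1) <- contains code 589/625
  emit 'd', narrow to [117/125, 1/1)
Step 4: interval [117/125, 1/1), width = 1/1 - 117/125 = 8/125
  'e': [117/125 + 8/125*0/1, 117/125 + 8/125*1/5) = [117/125, 593/625) <- contains code 589/625
  'a': [117/125 + 8/125*1/5, 117/125 + 8/125*2/5) = [593/625, 601/625)
  'c': [117/125 + 8/125*2/5, 117/125 + 8/125*3/5) = [601/625, 609/625)
  'd': [117/125 + 8/125*3/5, 117/125 + 8/125*1/1) = [609/625, 1/1)
  emit 'e', narrow to [117/125, 593/625)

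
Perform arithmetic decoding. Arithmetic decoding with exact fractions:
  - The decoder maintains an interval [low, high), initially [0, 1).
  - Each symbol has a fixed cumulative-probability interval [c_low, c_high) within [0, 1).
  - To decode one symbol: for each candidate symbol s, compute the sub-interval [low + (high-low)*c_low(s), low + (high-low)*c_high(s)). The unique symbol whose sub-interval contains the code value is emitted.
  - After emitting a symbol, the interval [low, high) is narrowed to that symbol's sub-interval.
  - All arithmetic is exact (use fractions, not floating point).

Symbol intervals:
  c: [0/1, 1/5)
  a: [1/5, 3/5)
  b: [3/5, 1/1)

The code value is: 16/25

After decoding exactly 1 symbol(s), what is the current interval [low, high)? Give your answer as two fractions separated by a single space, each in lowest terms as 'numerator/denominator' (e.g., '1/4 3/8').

Step 1: interval [0/1, 1/1), width = 1/1 - 0/1 = 1/1
  'c': [0/1 + 1/1*0/1, 0/1 + 1/1*1/5) = [0/1, 1/5)
  'a': [0/1 + 1/1*1/5, 0/1 + 1/1*3/5) = [1/5, 3/5)
  'b': [0/1 + 1/1*3/5, 0/1 + 1/1*1/1) = [3/5, 1/1) <- contains code 16/25
  emit 'b', narrow to [3/5, 1/1)

Answer: 3/5 1/1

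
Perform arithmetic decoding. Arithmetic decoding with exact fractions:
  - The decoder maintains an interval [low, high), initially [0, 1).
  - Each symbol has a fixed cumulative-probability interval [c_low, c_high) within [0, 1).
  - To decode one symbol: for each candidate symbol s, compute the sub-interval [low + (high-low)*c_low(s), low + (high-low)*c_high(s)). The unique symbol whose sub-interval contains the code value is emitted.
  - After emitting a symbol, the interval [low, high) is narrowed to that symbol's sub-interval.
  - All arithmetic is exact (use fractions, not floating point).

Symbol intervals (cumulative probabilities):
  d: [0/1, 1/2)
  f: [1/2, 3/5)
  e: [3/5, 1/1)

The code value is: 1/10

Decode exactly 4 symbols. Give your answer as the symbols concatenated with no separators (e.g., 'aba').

Step 1: interval [0/1, 1/1), width = 1/1 - 0/1 = 1/1
  'd': [0/1 + 1/1*0/1, 0/1 + 1/1*1/2) = [0/1, 1/2) <- contains code 1/10
  'f': [0/1 + 1/1*1/2, 0/1 + 1/1*3/5) = [1/2, 3/5)
  'e': [0/1 + 1/1*3/5, 0/1 + 1/1*1/1) = [3/5, 1/1)
  emit 'd', narrow to [0/1, 1/2)
Step 2: interval [0/1, 1/2), width = 1/2 - 0/1 = 1/2
  'd': [0/1 + 1/2*0/1, 0/1 + 1/2*1/2) = [0/1, 1/4) <- contains code 1/10
  'f': [0/1 + 1/2*1/2, 0/1 + 1/2*3/5) = [1/4, 3/10)
  'e': [0/1 + 1/2*3/5, 0/1 + 1/2*1/1) = [3/10, 1/2)
  emit 'd', narrow to [0/1, 1/4)
Step 3: interval [0/1, 1/4), width = 1/4 - 0/1 = 1/4
  'd': [0/1 + 1/4*0/1, 0/1 + 1/4*1/2) = [0/1, 1/8) <- contains code 1/10
  'f': [0/1 + 1/4*1/2, 0/1 + 1/4*3/5) = [1/8, 3/20)
  'e': [0/1 + 1/4*3/5, 0/1 + 1/4*1/1) = [3/20, 1/4)
  emit 'd', narrow to [0/1, 1/8)
Step 4: interval [0/1, 1/8), width = 1/8 - 0/1 = 1/8
  'd': [0/1 + 1/8*0/1, 0/1 + 1/8*1/2) = [0/1, 1/16)
  'f': [0/1 + 1/8*1/2, 0/1 + 1/8*3/5) = [1/16, 3/40)
  'e': [0/1 + 1/8*3/5, 0/1 + 1/8*1/1) = [3/40, 1/8) <- contains code 1/10
  emit 'e', narrow to [3/40, 1/8)

Answer: ddde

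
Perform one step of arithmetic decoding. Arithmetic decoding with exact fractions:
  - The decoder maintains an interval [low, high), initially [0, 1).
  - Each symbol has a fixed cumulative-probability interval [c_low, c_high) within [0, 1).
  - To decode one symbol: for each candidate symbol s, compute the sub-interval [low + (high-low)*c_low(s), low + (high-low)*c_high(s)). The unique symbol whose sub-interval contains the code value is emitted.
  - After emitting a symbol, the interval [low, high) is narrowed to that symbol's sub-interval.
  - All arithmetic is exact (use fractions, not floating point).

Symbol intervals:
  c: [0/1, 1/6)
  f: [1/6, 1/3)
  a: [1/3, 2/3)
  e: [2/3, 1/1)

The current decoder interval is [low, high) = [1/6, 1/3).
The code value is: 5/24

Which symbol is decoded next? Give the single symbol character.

Answer: f

Derivation:
Interval width = high − low = 1/3 − 1/6 = 1/6
Scaled code = (code − low) / width = (5/24 − 1/6) / 1/6 = 1/4
  c: [0/1, 1/6) 
  f: [1/6, 1/3) ← scaled code falls here ✓
  a: [1/3, 2/3) 
  e: [2/3, 1/1) 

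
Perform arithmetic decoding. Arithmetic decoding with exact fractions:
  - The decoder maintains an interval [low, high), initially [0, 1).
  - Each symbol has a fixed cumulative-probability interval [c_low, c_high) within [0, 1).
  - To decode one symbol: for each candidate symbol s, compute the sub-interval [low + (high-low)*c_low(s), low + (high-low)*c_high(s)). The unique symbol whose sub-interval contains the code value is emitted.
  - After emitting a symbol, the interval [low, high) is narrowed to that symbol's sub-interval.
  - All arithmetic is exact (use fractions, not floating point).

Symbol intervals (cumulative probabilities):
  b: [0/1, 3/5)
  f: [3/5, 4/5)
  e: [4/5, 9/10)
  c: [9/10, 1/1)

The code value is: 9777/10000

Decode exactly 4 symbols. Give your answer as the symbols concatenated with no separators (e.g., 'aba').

Step 1: interval [0/1, 1/1), width = 1/1 - 0/1 = 1/1
  'b': [0/1 + 1/1*0/1, 0/1 + 1/1*3/5) = [0/1, 3/5)
  'f': [0/1 + 1/1*3/5, 0/1 + 1/1*4/5) = [3/5, 4/5)
  'e': [0/1 + 1/1*4/5, 0/1 + 1/1*9/10) = [4/5, 9/10)
  'c': [0/1 + 1/1*9/10, 0/1 + 1/1*1/1) = [9/10, 1/1) <- contains code 9777/10000
  emit 'c', narrow to [9/10, 1/1)
Step 2: interval [9/10, 1/1), width = 1/1 - 9/10 = 1/10
  'b': [9/10 + 1/10*0/1, 9/10 + 1/10*3/5) = [9/10, 24/25)
  'f': [9/10 + 1/10*3/5, 9/10 + 1/10*4/5) = [24/25, 49/50) <- contains code 9777/10000
  'e': [9/10 + 1/10*4/5, 9/10 + 1/10*9/10) = [49/50, 99/100)
  'c': [9/10 + 1/10*9/10, 9/10 + 1/10*1/1) = [99/100, 1/1)
  emit 'f', narrow to [24/25, 49/50)
Step 3: interval [24/25, 49/50), width = 49/50 - 24/25 = 1/50
  'b': [24/25 + 1/50*0/1, 24/25 + 1/50*3/5) = [24/25, 243/250)
  'f': [24/25 + 1/50*3/5, 24/25 + 1/50*4/5) = [243/250, 122/125)
  'e': [24/25 + 1/50*4/5, 24/25 + 1/50*9/10) = [122/125, 489/500) <- contains code 9777/10000
  'c': [24/25 + 1/50*9/10, 24/25 + 1/50*1/1) = [489/500, 49/50)
  emit 'e', narrow to [122/125, 489/500)
Step 4: interval [122/125, 489/500), width = 489/500 - 122/125 = 1/500
  'b': [122/125 + 1/500*0/1, 122/125 + 1/500*3/5) = [122/125, 2443/2500)
  'f': [122/125 + 1/500*3/5, 122/125 + 1/500*4/5) = [2443/2500, 611/625)
  'e': [122/125 + 1/500*4/5, 122/125 + 1/500*9/10) = [611/625, 4889/5000) <- contains code 9777/10000
  'c': [122/125 + 1/500*9/10, 122/125 + 1/500*1/1) = [4889/5000, 489/500)
  emit 'e', narrow to [611/625, 4889/5000)

Answer: cfee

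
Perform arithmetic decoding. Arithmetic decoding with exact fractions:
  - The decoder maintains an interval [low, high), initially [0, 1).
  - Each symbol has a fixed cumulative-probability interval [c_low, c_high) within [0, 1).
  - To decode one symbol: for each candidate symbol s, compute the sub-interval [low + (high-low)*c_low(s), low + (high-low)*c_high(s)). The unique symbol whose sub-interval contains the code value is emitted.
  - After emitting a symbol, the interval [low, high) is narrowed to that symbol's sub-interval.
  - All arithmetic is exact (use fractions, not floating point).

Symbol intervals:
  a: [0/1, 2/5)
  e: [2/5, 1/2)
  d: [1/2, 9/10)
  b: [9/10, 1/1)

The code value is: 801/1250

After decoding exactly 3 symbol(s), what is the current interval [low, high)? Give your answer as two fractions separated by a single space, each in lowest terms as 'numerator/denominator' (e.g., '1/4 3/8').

Answer: 29/50 161/250

Derivation:
Step 1: interval [0/1, 1/1), width = 1/1 - 0/1 = 1/1
  'a': [0/1 + 1/1*0/1, 0/1 + 1/1*2/5) = [0/1, 2/5)
  'e': [0/1 + 1/1*2/5, 0/1 + 1/1*1/2) = [2/5, 1/2)
  'd': [0/1 + 1/1*1/2, 0/1 + 1/1*9/10) = [1/2, 9/10) <- contains code 801/1250
  'b': [0/1 + 1/1*9/10, 0/1 + 1/1*1/1) = [9/10, 1/1)
  emit 'd', narrow to [1/2, 9/10)
Step 2: interval [1/2, 9/10), width = 9/10 - 1/2 = 2/5
  'a': [1/2 + 2/5*0/1, 1/2 + 2/5*2/5) = [1/2, 33/50) <- contains code 801/1250
  'e': [1/2 + 2/5*2/5, 1/2 + 2/5*1/2) = [33/50, 7/10)
  'd': [1/2 + 2/5*1/2, 1/2 + 2/5*9/10) = [7/10, 43/50)
  'b': [1/2 + 2/5*9/10, 1/2 + 2/5*1/1) = [43/50, 9/10)
  emit 'a', narrow to [1/2, 33/50)
Step 3: interval [1/2, 33/50), width = 33/50 - 1/2 = 4/25
  'a': [1/2 + 4/25*0/1, 1/2 + 4/25*2/5) = [1/2, 141/250)
  'e': [1/2 + 4/25*2/5, 1/2 + 4/25*1/2) = [141/250, 29/50)
  'd': [1/2 + 4/25*1/2, 1/2 + 4/25*9/10) = [29/50, 161/250) <- contains code 801/1250
  'b': [1/2 + 4/25*9/10, 1/2 + 4/25*1/1) = [161/250, 33/50)
  emit 'd', narrow to [29/50, 161/250)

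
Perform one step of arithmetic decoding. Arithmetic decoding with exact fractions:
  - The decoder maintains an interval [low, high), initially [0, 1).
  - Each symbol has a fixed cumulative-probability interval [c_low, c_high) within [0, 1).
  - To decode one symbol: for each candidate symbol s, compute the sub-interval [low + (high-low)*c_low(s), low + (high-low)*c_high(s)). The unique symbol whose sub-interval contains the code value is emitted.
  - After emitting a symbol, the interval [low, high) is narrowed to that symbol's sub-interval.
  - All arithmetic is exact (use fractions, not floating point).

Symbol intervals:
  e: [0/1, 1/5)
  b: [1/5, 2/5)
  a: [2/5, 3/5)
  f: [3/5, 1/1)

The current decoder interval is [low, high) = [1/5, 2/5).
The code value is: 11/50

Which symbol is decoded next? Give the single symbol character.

Answer: e

Derivation:
Interval width = high − low = 2/5 − 1/5 = 1/5
Scaled code = (code − low) / width = (11/50 − 1/5) / 1/5 = 1/10
  e: [0/1, 1/5) ← scaled code falls here ✓
  b: [1/5, 2/5) 
  a: [2/5, 3/5) 
  f: [3/5, 1/1) 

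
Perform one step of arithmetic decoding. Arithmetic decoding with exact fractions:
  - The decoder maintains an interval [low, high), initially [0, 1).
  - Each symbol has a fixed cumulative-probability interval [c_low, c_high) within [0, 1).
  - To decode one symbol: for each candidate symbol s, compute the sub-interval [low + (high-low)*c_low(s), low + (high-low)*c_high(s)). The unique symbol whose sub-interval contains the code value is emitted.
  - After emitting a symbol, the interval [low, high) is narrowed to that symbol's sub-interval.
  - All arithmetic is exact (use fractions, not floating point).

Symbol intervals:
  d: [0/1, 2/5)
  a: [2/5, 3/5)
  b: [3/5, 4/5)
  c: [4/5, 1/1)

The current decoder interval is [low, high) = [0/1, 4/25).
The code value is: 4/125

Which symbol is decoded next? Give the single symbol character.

Answer: d

Derivation:
Interval width = high − low = 4/25 − 0/1 = 4/25
Scaled code = (code − low) / width = (4/125 − 0/1) / 4/25 = 1/5
  d: [0/1, 2/5) ← scaled code falls here ✓
  a: [2/5, 3/5) 
  b: [3/5, 4/5) 
  c: [4/5, 1/1) 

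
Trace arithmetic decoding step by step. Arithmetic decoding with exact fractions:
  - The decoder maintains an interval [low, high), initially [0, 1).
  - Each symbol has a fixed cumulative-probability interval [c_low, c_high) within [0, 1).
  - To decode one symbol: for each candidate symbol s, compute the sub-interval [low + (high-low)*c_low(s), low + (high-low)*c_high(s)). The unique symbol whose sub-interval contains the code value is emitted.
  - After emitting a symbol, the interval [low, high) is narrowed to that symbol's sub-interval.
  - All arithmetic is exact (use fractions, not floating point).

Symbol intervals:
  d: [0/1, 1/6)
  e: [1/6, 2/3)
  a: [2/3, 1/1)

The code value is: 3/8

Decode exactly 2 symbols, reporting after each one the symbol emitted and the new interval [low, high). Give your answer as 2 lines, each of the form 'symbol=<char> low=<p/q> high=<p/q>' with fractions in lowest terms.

Step 1: interval [0/1, 1/1), width = 1/1 - 0/1 = 1/1
  'd': [0/1 + 1/1*0/1, 0/1 + 1/1*1/6) = [0/1, 1/6)
  'e': [0/1 + 1/1*1/6, 0/1 + 1/1*2/3) = [1/6, 2/3) <- contains code 3/8
  'a': [0/1 + 1/1*2/3, 0/1 + 1/1*1/1) = [2/3, 1/1)
  emit 'e', narrow to [1/6, 2/3)
Step 2: interval [1/6, 2/3), width = 2/3 - 1/6 = 1/2
  'd': [1/6 + 1/2*0/1, 1/6 + 1/2*1/6) = [1/6, 1/4)
  'e': [1/6 + 1/2*1/6, 1/6 + 1/2*2/3) = [1/4, 1/2) <- contains code 3/8
  'a': [1/6 + 1/2*2/3, 1/6 + 1/2*1/1) = [1/2, 2/3)
  emit 'e', narrow to [1/4, 1/2)

Answer: symbol=e low=1/6 high=2/3
symbol=e low=1/4 high=1/2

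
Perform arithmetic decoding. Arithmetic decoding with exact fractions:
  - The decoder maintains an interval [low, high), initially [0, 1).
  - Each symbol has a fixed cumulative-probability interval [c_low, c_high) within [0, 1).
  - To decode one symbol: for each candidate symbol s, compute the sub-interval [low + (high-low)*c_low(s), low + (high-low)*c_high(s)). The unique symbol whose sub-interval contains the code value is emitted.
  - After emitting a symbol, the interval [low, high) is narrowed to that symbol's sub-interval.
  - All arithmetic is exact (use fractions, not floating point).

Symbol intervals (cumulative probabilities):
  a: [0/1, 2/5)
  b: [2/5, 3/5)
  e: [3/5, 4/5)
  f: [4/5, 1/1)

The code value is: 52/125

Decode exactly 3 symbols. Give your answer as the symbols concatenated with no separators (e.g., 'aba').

Step 1: interval [0/1, 1/1), width = 1/1 - 0/1 = 1/1
  'a': [0/1 + 1/1*0/1, 0/1 + 1/1*2/5) = [0/1, 2/5)
  'b': [0/1 + 1/1*2/5, 0/1 + 1/1*3/5) = [2/5, 3/5) <- contains code 52/125
  'e': [0/1 + 1/1*3/5, 0/1 + 1/1*4/5) = [3/5, 4/5)
  'f': [0/1 + 1/1*4/5, 0/1 + 1/1*1/1) = [4/5, 1/1)
  emit 'b', narrow to [2/5, 3/5)
Step 2: interval [2/5, 3/5), width = 3/5 - 2/5 = 1/5
  'a': [2/5 + 1/5*0/1, 2/5 + 1/5*2/5) = [2/5, 12/25) <- contains code 52/125
  'b': [2/5 + 1/5*2/5, 2/5 + 1/5*3/5) = [12/25, 13/25)
  'e': [2/5 + 1/5*3/5, 2/5 + 1/5*4/5) = [13/25, 14/25)
  'f': [2/5 + 1/5*4/5, 2/5 + 1/5*1/1) = [14/25, 3/5)
  emit 'a', narrow to [2/5, 12/25)
Step 3: interval [2/5, 12/25), width = 12/25 - 2/5 = 2/25
  'a': [2/5 + 2/25*0/1, 2/5 + 2/25*2/5) = [2/5, 54/125) <- contains code 52/125
  'b': [2/5 + 2/25*2/5, 2/5 + 2/25*3/5) = [54/125, 56/125)
  'e': [2/5 + 2/25*3/5, 2/5 + 2/25*4/5) = [56/125, 58/125)
  'f': [2/5 + 2/25*4/5, 2/5 + 2/25*1/1) = [58/125, 12/25)
  emit 'a', narrow to [2/5, 54/125)

Answer: baa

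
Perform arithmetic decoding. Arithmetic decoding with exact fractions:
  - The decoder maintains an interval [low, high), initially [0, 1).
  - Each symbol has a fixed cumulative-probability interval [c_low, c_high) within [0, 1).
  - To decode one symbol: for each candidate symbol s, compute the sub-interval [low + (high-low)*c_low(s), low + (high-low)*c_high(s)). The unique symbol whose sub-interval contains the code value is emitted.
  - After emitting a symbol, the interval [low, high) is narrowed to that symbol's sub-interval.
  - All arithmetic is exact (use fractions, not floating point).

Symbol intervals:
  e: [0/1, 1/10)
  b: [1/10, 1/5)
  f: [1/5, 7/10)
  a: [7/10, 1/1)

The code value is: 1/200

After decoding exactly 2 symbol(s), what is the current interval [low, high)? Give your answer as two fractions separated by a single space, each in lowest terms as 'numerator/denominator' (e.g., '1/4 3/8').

Step 1: interval [0/1, 1/1), width = 1/1 - 0/1 = 1/1
  'e': [0/1 + 1/1*0/1, 0/1 + 1/1*1/10) = [0/1, 1/10) <- contains code 1/200
  'b': [0/1 + 1/1*1/10, 0/1 + 1/1*1/5) = [1/10, 1/5)
  'f': [0/1 + 1/1*1/5, 0/1 + 1/1*7/10) = [1/5, 7/10)
  'a': [0/1 + 1/1*7/10, 0/1 + 1/1*1/1) = [7/10, 1/1)
  emit 'e', narrow to [0/1, 1/10)
Step 2: interval [0/1, 1/10), width = 1/10 - 0/1 = 1/10
  'e': [0/1 + 1/10*0/1, 0/1 + 1/10*1/10) = [0/1, 1/100) <- contains code 1/200
  'b': [0/1 + 1/10*1/10, 0/1 + 1/10*1/5) = [1/100, 1/50)
  'f': [0/1 + 1/10*1/5, 0/1 + 1/10*7/10) = [1/50, 7/100)
  'a': [0/1 + 1/10*7/10, 0/1 + 1/10*1/1) = [7/100, 1/10)
  emit 'e', narrow to [0/1, 1/100)

Answer: 0/1 1/100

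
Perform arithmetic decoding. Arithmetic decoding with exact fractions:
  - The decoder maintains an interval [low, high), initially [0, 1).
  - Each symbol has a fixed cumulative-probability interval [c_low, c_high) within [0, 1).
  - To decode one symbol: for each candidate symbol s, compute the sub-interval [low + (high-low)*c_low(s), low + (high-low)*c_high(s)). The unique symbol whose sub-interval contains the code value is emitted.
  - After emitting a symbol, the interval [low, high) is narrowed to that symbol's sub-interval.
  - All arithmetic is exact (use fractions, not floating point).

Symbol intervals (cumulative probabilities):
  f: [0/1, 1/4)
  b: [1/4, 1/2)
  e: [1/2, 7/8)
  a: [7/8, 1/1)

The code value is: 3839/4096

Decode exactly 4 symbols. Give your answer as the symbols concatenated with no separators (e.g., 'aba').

Answer: abaa

Derivation:
Step 1: interval [0/1, 1/1), width = 1/1 - 0/1 = 1/1
  'f': [0/1 + 1/1*0/1, 0/1 + 1/1*1/4) = [0/1, 1/4)
  'b': [0/1 + 1/1*1/4, 0/1 + 1/1*1/2) = [1/4, 1/2)
  'e': [0/1 + 1/1*1/2, 0/1 + 1/1*7/8) = [1/2, 7/8)
  'a': [0/1 + 1/1*7/8, 0/1 + 1/1*1/1) = [7/8, 1/1) <- contains code 3839/4096
  emit 'a', narrow to [7/8, 1/1)
Step 2: interval [7/8, 1/1), width = 1/1 - 7/8 = 1/8
  'f': [7/8 + 1/8*0/1, 7/8 + 1/8*1/4) = [7/8, 29/32)
  'b': [7/8 + 1/8*1/4, 7/8 + 1/8*1/2) = [29/32, 15/16) <- contains code 3839/4096
  'e': [7/8 + 1/8*1/2, 7/8 + 1/8*7/8) = [15/16, 63/64)
  'a': [7/8 + 1/8*7/8, 7/8 + 1/8*1/1) = [63/64, 1/1)
  emit 'b', narrow to [29/32, 15/16)
Step 3: interval [29/32, 15/16), width = 15/16 - 29/32 = 1/32
  'f': [29/32 + 1/32*0/1, 29/32 + 1/32*1/4) = [29/32, 117/128)
  'b': [29/32 + 1/32*1/4, 29/32 + 1/32*1/2) = [117/128, 59/64)
  'e': [29/32 + 1/32*1/2, 29/32 + 1/32*7/8) = [59/64, 239/256)
  'a': [29/32 + 1/32*7/8, 29/32 + 1/32*1/1) = [239/256, 15/16) <- contains code 3839/4096
  emit 'a', narrow to [239/256, 15/16)
Step 4: interval [239/256, 15/16), width = 15/16 - 239/256 = 1/256
  'f': [239/256 + 1/256*0/1, 239/256 + 1/256*1/4) = [239/256, 957/1024)
  'b': [239/256 + 1/256*1/4, 239/256 + 1/256*1/2) = [957/1024, 479/512)
  'e': [239/256 + 1/256*1/2, 239/256 + 1/256*7/8) = [479/512, 1919/2048)
  'a': [239/256 + 1/256*7/8, 239/256 + 1/256*1/1) = [1919/2048, 15/16) <- contains code 3839/4096
  emit 'a', narrow to [1919/2048, 15/16)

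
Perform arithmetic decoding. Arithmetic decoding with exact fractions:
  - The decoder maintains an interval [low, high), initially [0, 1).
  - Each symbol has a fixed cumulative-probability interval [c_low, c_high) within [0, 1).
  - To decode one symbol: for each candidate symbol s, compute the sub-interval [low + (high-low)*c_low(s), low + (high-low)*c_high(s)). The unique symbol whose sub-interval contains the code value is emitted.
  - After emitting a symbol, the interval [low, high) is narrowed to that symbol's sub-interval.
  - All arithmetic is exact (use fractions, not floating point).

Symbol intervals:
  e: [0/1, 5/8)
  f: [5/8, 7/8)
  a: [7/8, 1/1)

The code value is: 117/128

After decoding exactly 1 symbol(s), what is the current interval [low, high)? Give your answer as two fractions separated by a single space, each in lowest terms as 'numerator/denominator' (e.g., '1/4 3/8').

Answer: 7/8 1/1

Derivation:
Step 1: interval [0/1, 1/1), width = 1/1 - 0/1 = 1/1
  'e': [0/1 + 1/1*0/1, 0/1 + 1/1*5/8) = [0/1, 5/8)
  'f': [0/1 + 1/1*5/8, 0/1 + 1/1*7/8) = [5/8, 7/8)
  'a': [0/1 + 1/1*7/8, 0/1 + 1/1*1/1) = [7/8, 1/1) <- contains code 117/128
  emit 'a', narrow to [7/8, 1/1)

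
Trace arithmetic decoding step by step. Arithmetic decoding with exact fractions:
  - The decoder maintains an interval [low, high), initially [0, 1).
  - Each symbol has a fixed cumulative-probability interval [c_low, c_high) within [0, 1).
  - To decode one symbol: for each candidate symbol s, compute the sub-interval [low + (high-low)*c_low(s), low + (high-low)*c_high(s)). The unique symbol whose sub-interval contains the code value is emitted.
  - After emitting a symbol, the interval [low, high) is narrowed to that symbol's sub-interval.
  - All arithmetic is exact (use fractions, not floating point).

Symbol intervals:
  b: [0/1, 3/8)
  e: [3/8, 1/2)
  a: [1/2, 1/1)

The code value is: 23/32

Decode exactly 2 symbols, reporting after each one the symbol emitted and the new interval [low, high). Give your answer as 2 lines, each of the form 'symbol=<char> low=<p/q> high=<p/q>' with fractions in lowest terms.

Step 1: interval [0/1, 1/1), width = 1/1 - 0/1 = 1/1
  'b': [0/1 + 1/1*0/1, 0/1 + 1/1*3/8) = [0/1, 3/8)
  'e': [0/1 + 1/1*3/8, 0/1 + 1/1*1/2) = [3/8, 1/2)
  'a': [0/1 + 1/1*1/2, 0/1 + 1/1*1/1) = [1/2, 1/1) <- contains code 23/32
  emit 'a', narrow to [1/2, 1/1)
Step 2: interval [1/2, 1/1), width = 1/1 - 1/2 = 1/2
  'b': [1/2 + 1/2*0/1, 1/2 + 1/2*3/8) = [1/2, 11/16)
  'e': [1/2 + 1/2*3/8, 1/2 + 1/2*1/2) = [11/16, 3/4) <- contains code 23/32
  'a': [1/2 + 1/2*1/2, 1/2 + 1/2*1/1) = [3/4, 1/1)
  emit 'e', narrow to [11/16, 3/4)

Answer: symbol=a low=1/2 high=1/1
symbol=e low=11/16 high=3/4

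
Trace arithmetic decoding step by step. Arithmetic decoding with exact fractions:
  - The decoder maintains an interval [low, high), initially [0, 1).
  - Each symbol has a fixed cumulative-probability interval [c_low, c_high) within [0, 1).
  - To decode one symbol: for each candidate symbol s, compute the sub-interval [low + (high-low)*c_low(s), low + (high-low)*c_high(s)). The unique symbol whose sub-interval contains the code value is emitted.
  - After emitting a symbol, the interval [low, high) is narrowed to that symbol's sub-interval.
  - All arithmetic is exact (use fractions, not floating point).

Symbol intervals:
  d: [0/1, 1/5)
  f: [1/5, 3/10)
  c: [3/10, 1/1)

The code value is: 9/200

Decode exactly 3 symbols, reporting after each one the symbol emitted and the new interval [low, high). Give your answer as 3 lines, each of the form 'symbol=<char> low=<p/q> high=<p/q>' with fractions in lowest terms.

Answer: symbol=d low=0/1 high=1/5
symbol=f low=1/25 high=3/50
symbol=f low=11/250 high=23/500

Derivation:
Step 1: interval [0/1, 1/1), width = 1/1 - 0/1 = 1/1
  'd': [0/1 + 1/1*0/1, 0/1 + 1/1*1/5) = [0/1, 1/5) <- contains code 9/200
  'f': [0/1 + 1/1*1/5, 0/1 + 1/1*3/10) = [1/5, 3/10)
  'c': [0/1 + 1/1*3/10, 0/1 + 1/1*1/1) = [3/10, 1/1)
  emit 'd', narrow to [0/1, 1/5)
Step 2: interval [0/1, 1/5), width = 1/5 - 0/1 = 1/5
  'd': [0/1 + 1/5*0/1, 0/1 + 1/5*1/5) = [0/1, 1/25)
  'f': [0/1 + 1/5*1/5, 0/1 + 1/5*3/10) = [1/25, 3/50) <- contains code 9/200
  'c': [0/1 + 1/5*3/10, 0/1 + 1/5*1/1) = [3/50, 1/5)
  emit 'f', narrow to [1/25, 3/50)
Step 3: interval [1/25, 3/50), width = 3/50 - 1/25 = 1/50
  'd': [1/25 + 1/50*0/1, 1/25 + 1/50*1/5) = [1/25, 11/250)
  'f': [1/25 + 1/50*1/5, 1/25 + 1/50*3/10) = [11/250, 23/500) <- contains code 9/200
  'c': [1/25 + 1/50*3/10, 1/25 + 1/50*1/1) = [23/500, 3/50)
  emit 'f', narrow to [11/250, 23/500)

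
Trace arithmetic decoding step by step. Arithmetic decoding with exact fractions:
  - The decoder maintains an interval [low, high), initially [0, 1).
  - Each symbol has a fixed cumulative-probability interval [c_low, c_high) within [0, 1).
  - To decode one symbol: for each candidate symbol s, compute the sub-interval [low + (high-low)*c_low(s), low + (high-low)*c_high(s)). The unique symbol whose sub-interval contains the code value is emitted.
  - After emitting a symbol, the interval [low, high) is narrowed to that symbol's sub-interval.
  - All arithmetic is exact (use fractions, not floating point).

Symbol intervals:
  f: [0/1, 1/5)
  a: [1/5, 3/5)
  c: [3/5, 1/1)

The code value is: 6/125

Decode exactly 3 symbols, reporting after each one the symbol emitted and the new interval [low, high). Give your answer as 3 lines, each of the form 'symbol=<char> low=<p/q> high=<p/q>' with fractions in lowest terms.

Step 1: interval [0/1, 1/1), width = 1/1 - 0/1 = 1/1
  'f': [0/1 + 1/1*0/1, 0/1 + 1/1*1/5) = [0/1, 1/5) <- contains code 6/125
  'a': [0/1 + 1/1*1/5, 0/1 + 1/1*3/5) = [1/5, 3/5)
  'c': [0/1 + 1/1*3/5, 0/1 + 1/1*1/1) = [3/5, 1/1)
  emit 'f', narrow to [0/1, 1/5)
Step 2: interval [0/1, 1/5), width = 1/5 - 0/1 = 1/5
  'f': [0/1 + 1/5*0/1, 0/1 + 1/5*1/5) = [0/1, 1/25)
  'a': [0/1 + 1/5*1/5, 0/1 + 1/5*3/5) = [1/25, 3/25) <- contains code 6/125
  'c': [0/1 + 1/5*3/5, 0/1 + 1/5*1/1) = [3/25, 1/5)
  emit 'a', narrow to [1/25, 3/25)
Step 3: interval [1/25, 3/25), width = 3/25 - 1/25 = 2/25
  'f': [1/25 + 2/25*0/1, 1/25 + 2/25*1/5) = [1/25, 7/125) <- contains code 6/125
  'a': [1/25 + 2/25*1/5, 1/25 + 2/25*3/5) = [7/125, 11/125)
  'c': [1/25 + 2/25*3/5, 1/25 + 2/25*1/1) = [11/125, 3/25)
  emit 'f', narrow to [1/25, 7/125)

Answer: symbol=f low=0/1 high=1/5
symbol=a low=1/25 high=3/25
symbol=f low=1/25 high=7/125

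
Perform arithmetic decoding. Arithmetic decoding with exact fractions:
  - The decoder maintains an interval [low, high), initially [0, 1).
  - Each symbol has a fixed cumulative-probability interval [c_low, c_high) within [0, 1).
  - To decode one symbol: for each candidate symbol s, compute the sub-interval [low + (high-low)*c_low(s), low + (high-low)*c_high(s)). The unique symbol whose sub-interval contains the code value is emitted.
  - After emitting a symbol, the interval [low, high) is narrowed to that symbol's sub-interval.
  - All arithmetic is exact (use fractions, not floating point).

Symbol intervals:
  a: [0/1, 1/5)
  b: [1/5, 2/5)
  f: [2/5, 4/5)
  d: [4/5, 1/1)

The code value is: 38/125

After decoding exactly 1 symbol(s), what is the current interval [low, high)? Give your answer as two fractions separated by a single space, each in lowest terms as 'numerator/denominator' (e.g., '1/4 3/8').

Answer: 1/5 2/5

Derivation:
Step 1: interval [0/1, 1/1), width = 1/1 - 0/1 = 1/1
  'a': [0/1 + 1/1*0/1, 0/1 + 1/1*1/5) = [0/1, 1/5)
  'b': [0/1 + 1/1*1/5, 0/1 + 1/1*2/5) = [1/5, 2/5) <- contains code 38/125
  'f': [0/1 + 1/1*2/5, 0/1 + 1/1*4/5) = [2/5, 4/5)
  'd': [0/1 + 1/1*4/5, 0/1 + 1/1*1/1) = [4/5, 1/1)
  emit 'b', narrow to [1/5, 2/5)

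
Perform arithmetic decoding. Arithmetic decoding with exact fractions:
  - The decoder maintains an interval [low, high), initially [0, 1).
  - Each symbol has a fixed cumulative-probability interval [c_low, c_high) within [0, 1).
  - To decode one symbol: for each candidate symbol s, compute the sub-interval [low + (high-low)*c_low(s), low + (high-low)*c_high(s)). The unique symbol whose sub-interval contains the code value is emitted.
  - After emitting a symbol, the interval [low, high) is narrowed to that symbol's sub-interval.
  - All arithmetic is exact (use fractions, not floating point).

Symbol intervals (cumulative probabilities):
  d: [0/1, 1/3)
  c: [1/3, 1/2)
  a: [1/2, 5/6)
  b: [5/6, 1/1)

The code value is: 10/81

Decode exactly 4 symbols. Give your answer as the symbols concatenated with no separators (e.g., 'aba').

Answer: dcda

Derivation:
Step 1: interval [0/1, 1/1), width = 1/1 - 0/1 = 1/1
  'd': [0/1 + 1/1*0/1, 0/1 + 1/1*1/3) = [0/1, 1/3) <- contains code 10/81
  'c': [0/1 + 1/1*1/3, 0/1 + 1/1*1/2) = [1/3, 1/2)
  'a': [0/1 + 1/1*1/2, 0/1 + 1/1*5/6) = [1/2, 5/6)
  'b': [0/1 + 1/1*5/6, 0/1 + 1/1*1/1) = [5/6, 1/1)
  emit 'd', narrow to [0/1, 1/3)
Step 2: interval [0/1, 1/3), width = 1/3 - 0/1 = 1/3
  'd': [0/1 + 1/3*0/1, 0/1 + 1/3*1/3) = [0/1, 1/9)
  'c': [0/1 + 1/3*1/3, 0/1 + 1/3*1/2) = [1/9, 1/6) <- contains code 10/81
  'a': [0/1 + 1/3*1/2, 0/1 + 1/3*5/6) = [1/6, 5/18)
  'b': [0/1 + 1/3*5/6, 0/1 + 1/3*1/1) = [5/18, 1/3)
  emit 'c', narrow to [1/9, 1/6)
Step 3: interval [1/9, 1/6), width = 1/6 - 1/9 = 1/18
  'd': [1/9 + 1/18*0/1, 1/9 + 1/18*1/3) = [1/9, 7/54) <- contains code 10/81
  'c': [1/9 + 1/18*1/3, 1/9 + 1/18*1/2) = [7/54, 5/36)
  'a': [1/9 + 1/18*1/2, 1/9 + 1/18*5/6) = [5/36, 17/108)
  'b': [1/9 + 1/18*5/6, 1/9 + 1/18*1/1) = [17/108, 1/6)
  emit 'd', narrow to [1/9, 7/54)
Step 4: interval [1/9, 7/54), width = 7/54 - 1/9 = 1/54
  'd': [1/9 + 1/54*0/1, 1/9 + 1/54*1/3) = [1/9, 19/162)
  'c': [1/9 + 1/54*1/3, 1/9 + 1/54*1/2) = [19/162, 13/108)
  'a': [1/9 + 1/54*1/2, 1/9 + 1/54*5/6) = [13/108, 41/324) <- contains code 10/81
  'b': [1/9 + 1/54*5/6, 1/9 + 1/54*1/1) = [41/324, 7/54)
  emit 'a', narrow to [13/108, 41/324)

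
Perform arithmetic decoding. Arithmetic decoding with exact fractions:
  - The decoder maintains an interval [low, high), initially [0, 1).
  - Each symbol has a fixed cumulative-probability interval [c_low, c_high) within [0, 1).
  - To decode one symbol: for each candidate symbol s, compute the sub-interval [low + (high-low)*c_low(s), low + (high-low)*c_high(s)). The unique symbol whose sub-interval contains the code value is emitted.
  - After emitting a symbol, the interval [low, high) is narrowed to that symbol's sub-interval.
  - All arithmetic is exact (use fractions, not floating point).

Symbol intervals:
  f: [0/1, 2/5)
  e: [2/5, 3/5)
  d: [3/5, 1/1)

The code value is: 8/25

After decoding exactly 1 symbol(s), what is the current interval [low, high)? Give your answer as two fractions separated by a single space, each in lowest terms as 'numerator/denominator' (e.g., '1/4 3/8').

Answer: 0/1 2/5

Derivation:
Step 1: interval [0/1, 1/1), width = 1/1 - 0/1 = 1/1
  'f': [0/1 + 1/1*0/1, 0/1 + 1/1*2/5) = [0/1, 2/5) <- contains code 8/25
  'e': [0/1 + 1/1*2/5, 0/1 + 1/1*3/5) = [2/5, 3/5)
  'd': [0/1 + 1/1*3/5, 0/1 + 1/1*1/1) = [3/5, 1/1)
  emit 'f', narrow to [0/1, 2/5)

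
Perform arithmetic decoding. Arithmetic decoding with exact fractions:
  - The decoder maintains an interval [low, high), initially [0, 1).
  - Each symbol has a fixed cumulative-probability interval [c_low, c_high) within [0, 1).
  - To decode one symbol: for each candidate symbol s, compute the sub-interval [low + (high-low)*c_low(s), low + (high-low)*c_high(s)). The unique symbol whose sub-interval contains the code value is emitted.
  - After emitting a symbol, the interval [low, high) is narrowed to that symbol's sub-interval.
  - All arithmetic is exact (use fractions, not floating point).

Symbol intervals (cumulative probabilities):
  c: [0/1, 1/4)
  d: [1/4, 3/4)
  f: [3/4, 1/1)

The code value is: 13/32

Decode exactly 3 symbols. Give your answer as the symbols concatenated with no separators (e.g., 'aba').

Step 1: interval [0/1, 1/1), width = 1/1 - 0/1 = 1/1
  'c': [0/1 + 1/1*0/1, 0/1 + 1/1*1/4) = [0/1, 1/4)
  'd': [0/1 + 1/1*1/4, 0/1 + 1/1*3/4) = [1/4, 3/4) <- contains code 13/32
  'f': [0/1 + 1/1*3/4, 0/1 + 1/1*1/1) = [3/4, 1/1)
  emit 'd', narrow to [1/4, 3/4)
Step 2: interval [1/4, 3/4), width = 3/4 - 1/4 = 1/2
  'c': [1/4 + 1/2*0/1, 1/4 + 1/2*1/4) = [1/4, 3/8)
  'd': [1/4 + 1/2*1/4, 1/4 + 1/2*3/4) = [3/8, 5/8) <- contains code 13/32
  'f': [1/4 + 1/2*3/4, 1/4 + 1/2*1/1) = [5/8, 3/4)
  emit 'd', narrow to [3/8, 5/8)
Step 3: interval [3/8, 5/8), width = 5/8 - 3/8 = 1/4
  'c': [3/8 + 1/4*0/1, 3/8 + 1/4*1/4) = [3/8, 7/16) <- contains code 13/32
  'd': [3/8 + 1/4*1/4, 3/8 + 1/4*3/4) = [7/16, 9/16)
  'f': [3/8 + 1/4*3/4, 3/8 + 1/4*1/1) = [9/16, 5/8)
  emit 'c', narrow to [3/8, 7/16)

Answer: ddc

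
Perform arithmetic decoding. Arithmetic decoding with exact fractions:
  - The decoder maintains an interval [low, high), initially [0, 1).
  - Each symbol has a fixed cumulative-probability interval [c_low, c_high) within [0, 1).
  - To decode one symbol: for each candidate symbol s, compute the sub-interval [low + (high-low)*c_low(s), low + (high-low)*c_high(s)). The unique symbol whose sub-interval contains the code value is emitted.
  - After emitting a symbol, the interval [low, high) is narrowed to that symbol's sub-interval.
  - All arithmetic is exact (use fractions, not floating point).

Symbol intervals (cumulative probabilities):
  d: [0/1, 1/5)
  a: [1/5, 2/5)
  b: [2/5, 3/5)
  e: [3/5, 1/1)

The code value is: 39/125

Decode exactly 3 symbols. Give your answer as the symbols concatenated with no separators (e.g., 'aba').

Step 1: interval [0/1, 1/1), width = 1/1 - 0/1 = 1/1
  'd': [0/1 + 1/1*0/1, 0/1 + 1/1*1/5) = [0/1, 1/5)
  'a': [0/1 + 1/1*1/5, 0/1 + 1/1*2/5) = [1/5, 2/5) <- contains code 39/125
  'b': [0/1 + 1/1*2/5, 0/1 + 1/1*3/5) = [2/5, 3/5)
  'e': [0/1 + 1/1*3/5, 0/1 + 1/1*1/1) = [3/5, 1/1)
  emit 'a', narrow to [1/5, 2/5)
Step 2: interval [1/5, 2/5), width = 2/5 - 1/5 = 1/5
  'd': [1/5 + 1/5*0/1, 1/5 + 1/5*1/5) = [1/5, 6/25)
  'a': [1/5 + 1/5*1/5, 1/5 + 1/5*2/5) = [6/25, 7/25)
  'b': [1/5 + 1/5*2/5, 1/5 + 1/5*3/5) = [7/25, 8/25) <- contains code 39/125
  'e': [1/5 + 1/5*3/5, 1/5 + 1/5*1/1) = [8/25, 2/5)
  emit 'b', narrow to [7/25, 8/25)
Step 3: interval [7/25, 8/25), width = 8/25 - 7/25 = 1/25
  'd': [7/25 + 1/25*0/1, 7/25 + 1/25*1/5) = [7/25, 36/125)
  'a': [7/25 + 1/25*1/5, 7/25 + 1/25*2/5) = [36/125, 37/125)
  'b': [7/25 + 1/25*2/5, 7/25 + 1/25*3/5) = [37/125, 38/125)
  'e': [7/25 + 1/25*3/5, 7/25 + 1/25*1/1) = [38/125, 8/25) <- contains code 39/125
  emit 'e', narrow to [38/125, 8/25)

Answer: abe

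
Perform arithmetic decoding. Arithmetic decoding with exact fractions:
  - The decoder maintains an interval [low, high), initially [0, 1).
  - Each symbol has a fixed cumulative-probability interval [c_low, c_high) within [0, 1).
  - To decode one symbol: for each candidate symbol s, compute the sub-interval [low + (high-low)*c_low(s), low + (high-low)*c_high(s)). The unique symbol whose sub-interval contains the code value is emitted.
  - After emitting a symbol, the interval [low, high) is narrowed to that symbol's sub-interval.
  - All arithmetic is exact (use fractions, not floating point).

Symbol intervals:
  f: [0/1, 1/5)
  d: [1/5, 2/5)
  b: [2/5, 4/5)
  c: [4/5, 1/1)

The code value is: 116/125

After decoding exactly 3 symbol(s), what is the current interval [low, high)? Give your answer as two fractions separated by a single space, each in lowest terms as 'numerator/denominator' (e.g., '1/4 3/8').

Answer: 114/125 118/125

Derivation:
Step 1: interval [0/1, 1/1), width = 1/1 - 0/1 = 1/1
  'f': [0/1 + 1/1*0/1, 0/1 + 1/1*1/5) = [0/1, 1/5)
  'd': [0/1 + 1/1*1/5, 0/1 + 1/1*2/5) = [1/5, 2/5)
  'b': [0/1 + 1/1*2/5, 0/1 + 1/1*4/5) = [2/5, 4/5)
  'c': [0/1 + 1/1*4/5, 0/1 + 1/1*1/1) = [4/5, 1/1) <- contains code 116/125
  emit 'c', narrow to [4/5, 1/1)
Step 2: interval [4/5, 1/1), width = 1/1 - 4/5 = 1/5
  'f': [4/5 + 1/5*0/1, 4/5 + 1/5*1/5) = [4/5, 21/25)
  'd': [4/5 + 1/5*1/5, 4/5 + 1/5*2/5) = [21/25, 22/25)
  'b': [4/5 + 1/5*2/5, 4/5 + 1/5*4/5) = [22/25, 24/25) <- contains code 116/125
  'c': [4/5 + 1/5*4/5, 4/5 + 1/5*1/1) = [24/25, 1/1)
  emit 'b', narrow to [22/25, 24/25)
Step 3: interval [22/25, 24/25), width = 24/25 - 22/25 = 2/25
  'f': [22/25 + 2/25*0/1, 22/25 + 2/25*1/5) = [22/25, 112/125)
  'd': [22/25 + 2/25*1/5, 22/25 + 2/25*2/5) = [112/125, 114/125)
  'b': [22/25 + 2/25*2/5, 22/25 + 2/25*4/5) = [114/125, 118/125) <- contains code 116/125
  'c': [22/25 + 2/25*4/5, 22/25 + 2/25*1/1) = [118/125, 24/25)
  emit 'b', narrow to [114/125, 118/125)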